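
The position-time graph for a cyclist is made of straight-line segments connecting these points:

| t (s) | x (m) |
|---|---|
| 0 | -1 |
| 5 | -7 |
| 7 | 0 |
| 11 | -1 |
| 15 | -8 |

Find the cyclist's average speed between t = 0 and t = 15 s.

Average speed = (total path length)/(elapsed time); on a piecewise-linear x-t graph the path length is Σ|Δx|.
0–5 s: |Δx| = |-7 − -1| = 6 m
5–7 s: |Δx| = |0 − -7| = 7 m
7–11 s: |Δx| = |-1 − 0| = 1 m
11–15 s: |Δx| = |-8 − -1| = 7 m
Total path = 21 m; average speed = 21/15 = 1.4 m/s.

1.4 m/s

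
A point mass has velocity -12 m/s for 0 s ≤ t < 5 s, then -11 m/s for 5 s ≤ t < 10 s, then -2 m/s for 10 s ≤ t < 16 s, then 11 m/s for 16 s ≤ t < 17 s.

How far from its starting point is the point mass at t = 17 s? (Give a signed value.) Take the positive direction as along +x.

Displacement is the signed area under the v-t curve.
0–5 s: -12 × 5 = -60 m
5–10 s: -11 × 5 = -55 m
10–16 s: -2 × 6 = -12 m
16–17 s: 11 × 1 = 11 m
Net displacement = -116 m

-116 m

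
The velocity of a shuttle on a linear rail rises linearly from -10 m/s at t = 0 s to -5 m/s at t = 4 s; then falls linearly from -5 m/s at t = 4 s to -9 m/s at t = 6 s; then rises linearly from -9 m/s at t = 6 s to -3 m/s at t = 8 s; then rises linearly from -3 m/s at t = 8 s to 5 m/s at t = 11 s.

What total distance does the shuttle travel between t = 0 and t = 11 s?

62.375 m

Total distance travelled is ∫|v| dt — sum the magnitudes of each area piece.
0–4 s: |½(-10 + -5)(4)| = 30 m
4–6 s: |½(-5 + -9)(2)| = 14 m
6–8 s: |½(-9 + -3)(2)| = 12 m
8–11 s: v = 0 at t = 9.125 s; triangle areas 1.6875 + 4.6875 = 6.375 m
Total distance = 62.375 m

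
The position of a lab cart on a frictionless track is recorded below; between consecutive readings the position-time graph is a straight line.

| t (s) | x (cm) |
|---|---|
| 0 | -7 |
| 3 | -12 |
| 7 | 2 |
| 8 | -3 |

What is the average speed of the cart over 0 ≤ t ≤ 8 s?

Average speed = (total path length)/(elapsed time); on a piecewise-linear x-t graph the path length is Σ|Δx|.
0–3 s: |Δx| = |-12 − -7| = 5 cm
3–7 s: |Δx| = |2 − -12| = 14 cm
7–8 s: |Δx| = |-3 − 2| = 5 cm
Total path = 24 cm; average speed = 24/8 = 3 cm/s.

3 cm/s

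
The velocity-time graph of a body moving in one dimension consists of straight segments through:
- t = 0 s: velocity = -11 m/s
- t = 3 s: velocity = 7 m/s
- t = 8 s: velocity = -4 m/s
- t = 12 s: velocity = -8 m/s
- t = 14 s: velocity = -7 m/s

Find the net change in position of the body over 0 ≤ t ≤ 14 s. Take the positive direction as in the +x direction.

-37.5 m

Net displacement equals the area under the velocity-time graph (areas below the axis count negative).
0–3 s: ½(-11 + 7)(3) = -6 m
3–8 s: ½(7 + -4)(5) = 7.5 m
8–12 s: ½(-4 + -8)(4) = -24 m
12–14 s: ½(-8 + -7)(2) = -15 m
Net displacement = -37.5 m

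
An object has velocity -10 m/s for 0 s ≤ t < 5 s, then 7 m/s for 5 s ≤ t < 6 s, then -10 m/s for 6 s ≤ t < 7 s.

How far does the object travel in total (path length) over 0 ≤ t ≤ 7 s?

67 m

Distance (not displacement) is the total path length: add the absolute areas under v-t.
0–5 s: |-10| × 5 = 50 m
5–6 s: |7| × 1 = 7 m
6–7 s: |-10| × 1 = 10 m
Total distance = 67 m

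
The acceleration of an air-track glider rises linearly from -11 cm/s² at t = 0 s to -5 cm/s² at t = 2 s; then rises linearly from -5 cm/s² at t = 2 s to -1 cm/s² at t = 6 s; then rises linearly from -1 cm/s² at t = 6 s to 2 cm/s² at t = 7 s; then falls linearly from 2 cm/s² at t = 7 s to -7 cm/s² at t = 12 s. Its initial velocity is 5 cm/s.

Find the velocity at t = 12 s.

Δv equals the area under the a-t graph; then v = v₀ + Δv.
0–2 s: ½(-11 + -5)(2) = -16 cm/s
2–6 s: ½(-5 + -1)(4) = -12 cm/s
6–7 s: ½(-1 + 2)(1) = 0.5 cm/s
7–12 s: ½(2 + -7)(5) = -12.5 cm/s
Δv = -40 cm/s, so v(12) = 5 + (-40) = -35 cm/s.

-35 cm/s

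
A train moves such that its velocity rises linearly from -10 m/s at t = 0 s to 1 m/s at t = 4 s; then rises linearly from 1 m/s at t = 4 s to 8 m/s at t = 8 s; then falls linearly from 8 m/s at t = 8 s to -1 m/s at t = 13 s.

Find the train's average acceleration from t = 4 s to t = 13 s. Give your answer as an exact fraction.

-2/9 m/s²

Average acceleration = Δv/Δt = (-1 − 1)/(13 − 4) = -2/9 m/s².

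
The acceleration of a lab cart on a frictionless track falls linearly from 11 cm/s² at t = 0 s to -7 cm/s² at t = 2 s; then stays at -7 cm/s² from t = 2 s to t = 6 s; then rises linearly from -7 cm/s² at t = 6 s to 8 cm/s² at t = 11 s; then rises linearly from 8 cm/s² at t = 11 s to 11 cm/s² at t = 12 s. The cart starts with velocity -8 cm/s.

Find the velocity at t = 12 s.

Δv equals the area under the a-t graph; then v = v₀ + Δv.
0–2 s: ½(11 + -7)(2) = 4 cm/s
2–6 s: -7 × 4 = -28 cm/s
6–11 s: ½(-7 + 8)(5) = 2.5 cm/s
11–12 s: ½(8 + 11)(1) = 9.5 cm/s
Δv = -12 cm/s, so v(12) = -8 + (-12) = -20 cm/s.

-20 cm/s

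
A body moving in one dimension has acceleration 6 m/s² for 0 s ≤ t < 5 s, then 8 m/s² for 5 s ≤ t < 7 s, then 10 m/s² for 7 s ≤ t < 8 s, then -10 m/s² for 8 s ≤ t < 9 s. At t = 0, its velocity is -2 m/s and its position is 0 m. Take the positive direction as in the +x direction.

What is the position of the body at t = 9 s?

235 m

On each constant-a segment, Δv = aΔt and Δx = v₀Δt + ½aΔt²; chain segment to segment.
0–5 s: v starts -2 m/s; Δx = -2·5 + ½·6·5² = 65 m; v ends 28 m/s.
5–7 s: v starts 28 m/s; Δx = 28·2 + ½·8·2² = 72 m; v ends 44 m/s.
7–8 s: v starts 44 m/s; Δx = 44·1 + ½·10·1² = 49 m; v ends 54 m/s.
8–9 s: v starts 54 m/s; Δx = 54·1 + ½·-10·1² = 49 m; v ends 44 m/s.
x(9) = 0 + Σ Δx = 235 m.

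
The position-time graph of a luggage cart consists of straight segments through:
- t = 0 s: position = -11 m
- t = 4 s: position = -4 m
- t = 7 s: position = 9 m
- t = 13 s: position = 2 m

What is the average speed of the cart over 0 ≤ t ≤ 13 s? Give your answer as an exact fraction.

27/13 m/s

Average speed = (total path length)/(elapsed time); on a piecewise-linear x-t graph the path length is Σ|Δx|.
0–4 s: |Δx| = |-4 − -11| = 7 m
4–7 s: |Δx| = |9 − -4| = 13 m
7–13 s: |Δx| = |2 − 9| = 7 m
Total path = 27 m; average speed = 27/13 = 27/13 m/s.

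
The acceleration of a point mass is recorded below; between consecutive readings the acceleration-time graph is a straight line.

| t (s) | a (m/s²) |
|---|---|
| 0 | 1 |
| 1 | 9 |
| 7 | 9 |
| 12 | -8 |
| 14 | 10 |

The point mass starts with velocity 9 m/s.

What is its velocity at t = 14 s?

Δv equals the area under the a-t graph; then v = v₀ + Δv.
0–1 s: ½(1 + 9)(1) = 5 m/s
1–7 s: 9 × 6 = 54 m/s
7–12 s: ½(9 + -8)(5) = 2.5 m/s
12–14 s: ½(-8 + 10)(2) = 2 m/s
Δv = 63.5 m/s, so v(14) = 9 + (63.5) = 72.5 m/s.

72.5 m/s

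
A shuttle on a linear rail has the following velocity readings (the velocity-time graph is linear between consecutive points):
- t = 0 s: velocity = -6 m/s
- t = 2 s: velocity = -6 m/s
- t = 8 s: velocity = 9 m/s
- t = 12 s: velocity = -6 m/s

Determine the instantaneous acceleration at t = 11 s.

Acceleration is the slope of the v-t graph on 8–12 s: (-6 − 9)/(12 − 8) = -3.75 m/s².

-3.75 m/s²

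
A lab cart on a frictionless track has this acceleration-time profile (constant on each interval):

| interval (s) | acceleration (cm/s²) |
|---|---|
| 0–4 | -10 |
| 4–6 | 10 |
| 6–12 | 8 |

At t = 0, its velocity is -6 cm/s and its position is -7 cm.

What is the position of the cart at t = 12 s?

-195 cm

On each constant-a segment, Δv = aΔt and Δx = v₀Δt + ½aΔt²; chain segment to segment.
0–4 s: v starts -6 cm/s; Δx = -6·4 + ½·-10·4² = -104 cm; v ends -46 cm/s.
4–6 s: v starts -46 cm/s; Δx = -46·2 + ½·10·2² = -72 cm; v ends -26 cm/s.
6–12 s: v starts -26 cm/s; Δx = -26·6 + ½·8·6² = -12 cm; v ends 22 cm/s.
x(12) = -7 + Σ Δx = -195 cm.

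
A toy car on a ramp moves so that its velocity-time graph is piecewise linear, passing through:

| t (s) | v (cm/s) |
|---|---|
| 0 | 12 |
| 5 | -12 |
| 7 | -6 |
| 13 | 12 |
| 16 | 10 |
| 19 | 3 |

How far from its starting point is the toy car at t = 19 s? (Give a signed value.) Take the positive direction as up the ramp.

52.5 cm

Displacement is the signed area under the v-t curve.
0–5 s: ½(12 + -12)(5) = 0 cm
5–7 s: ½(-12 + -6)(2) = -18 cm
7–13 s: ½(-6 + 12)(6) = 18 cm
13–16 s: ½(12 + 10)(3) = 33 cm
16–19 s: ½(10 + 3)(3) = 19.5 cm
Net displacement = 52.5 cm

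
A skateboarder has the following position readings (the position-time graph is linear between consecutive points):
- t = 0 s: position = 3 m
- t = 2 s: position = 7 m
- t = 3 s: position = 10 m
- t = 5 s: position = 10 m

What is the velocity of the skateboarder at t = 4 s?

0 m/s

Velocity is the slope of the x-t graph on 3–5 s: (10 − 10)/(5 − 3) = 0 m/s.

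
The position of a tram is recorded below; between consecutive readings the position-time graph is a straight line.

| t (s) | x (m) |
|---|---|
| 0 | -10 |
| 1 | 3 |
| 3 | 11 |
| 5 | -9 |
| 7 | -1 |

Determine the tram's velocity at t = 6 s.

Velocity is the slope of the x-t graph on 5–7 s: (-1 − -9)/(7 − 5) = 4 m/s.

4 m/s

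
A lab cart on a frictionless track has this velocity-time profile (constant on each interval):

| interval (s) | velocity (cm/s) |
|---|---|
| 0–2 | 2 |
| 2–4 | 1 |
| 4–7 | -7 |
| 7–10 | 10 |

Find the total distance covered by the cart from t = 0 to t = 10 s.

Distance (not displacement) is the total path length: add the absolute areas under v-t.
0–2 s: |2| × 2 = 4 cm
2–4 s: |1| × 2 = 2 cm
4–7 s: |-7| × 3 = 21 cm
7–10 s: |10| × 3 = 30 cm
Total distance = 57 cm

57 cm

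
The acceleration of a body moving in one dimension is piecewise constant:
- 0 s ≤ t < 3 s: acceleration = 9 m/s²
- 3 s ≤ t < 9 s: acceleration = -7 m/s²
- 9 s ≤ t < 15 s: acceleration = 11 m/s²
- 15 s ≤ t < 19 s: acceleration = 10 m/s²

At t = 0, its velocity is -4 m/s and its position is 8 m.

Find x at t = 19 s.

400.5 m

On each constant-a segment, Δv = aΔt and Δx = v₀Δt + ½aΔt²; chain segment to segment.
0–3 s: v starts -4 m/s; Δx = -4·3 + ½·9·3² = 28.5 m; v ends 23 m/s.
3–9 s: v starts 23 m/s; Δx = 23·6 + ½·-7·6² = 12 m; v ends -19 m/s.
9–15 s: v starts -19 m/s; Δx = -19·6 + ½·11·6² = 84 m; v ends 47 m/s.
15–19 s: v starts 47 m/s; Δx = 47·4 + ½·10·4² = 268 m; v ends 87 m/s.
x(19) = 8 + Σ Δx = 400.5 m.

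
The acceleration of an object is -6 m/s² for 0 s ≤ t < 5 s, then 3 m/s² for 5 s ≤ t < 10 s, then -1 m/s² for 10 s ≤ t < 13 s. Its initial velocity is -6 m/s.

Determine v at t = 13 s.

-24 m/s

Δv equals the area under the a-t graph; then v = v₀ + Δv.
0–5 s: -6 × 5 = -30 m/s
5–10 s: 3 × 5 = 15 m/s
10–13 s: -1 × 3 = -3 m/s
Δv = -18 m/s, so v(13) = -6 + (-18) = -24 m/s.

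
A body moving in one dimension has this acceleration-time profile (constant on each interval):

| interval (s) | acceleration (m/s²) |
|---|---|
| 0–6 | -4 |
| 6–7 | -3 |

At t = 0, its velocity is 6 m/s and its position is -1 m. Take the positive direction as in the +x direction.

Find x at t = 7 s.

-56.5 m

On each constant-a segment, Δv = aΔt and Δx = v₀Δt + ½aΔt²; chain segment to segment.
0–6 s: v starts 6 m/s; Δx = 6·6 + ½·-4·6² = -36 m; v ends -18 m/s.
6–7 s: v starts -18 m/s; Δx = -18·1 + ½·-3·1² = -19.5 m; v ends -21 m/s.
x(7) = -1 + Σ Δx = -56.5 m.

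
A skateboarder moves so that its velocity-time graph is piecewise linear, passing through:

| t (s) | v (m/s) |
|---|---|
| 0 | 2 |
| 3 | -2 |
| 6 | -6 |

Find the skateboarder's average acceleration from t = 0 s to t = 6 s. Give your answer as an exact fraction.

Average acceleration = Δv/Δt = (-6 − 2)/(6 − 0) = -4/3 m/s².

-4/3 m/s²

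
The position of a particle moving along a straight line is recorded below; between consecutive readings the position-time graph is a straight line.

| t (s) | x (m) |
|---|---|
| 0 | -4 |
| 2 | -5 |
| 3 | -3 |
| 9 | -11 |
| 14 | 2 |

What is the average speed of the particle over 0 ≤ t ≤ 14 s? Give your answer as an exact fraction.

12/7 m/s

Average speed = (total path length)/(elapsed time); on a piecewise-linear x-t graph the path length is Σ|Δx|.
0–2 s: |Δx| = |-5 − -4| = 1 m
2–3 s: |Δx| = |-3 − -5| = 2 m
3–9 s: |Δx| = |-11 − -3| = 8 m
9–14 s: |Δx| = |2 − -11| = 13 m
Total path = 24 m; average speed = 24/14 = 12/7 m/s.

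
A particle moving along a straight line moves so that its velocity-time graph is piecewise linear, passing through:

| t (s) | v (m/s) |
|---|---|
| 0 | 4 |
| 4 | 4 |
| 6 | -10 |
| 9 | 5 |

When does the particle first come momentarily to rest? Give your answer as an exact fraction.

t = 32/7 s

v changes sign on 4–6 s (from 4 to -10); the graph is linear there, so v = 0 at t = 4 + (-4)·(6 − 4)/(-10 − 4) = 32/7 s.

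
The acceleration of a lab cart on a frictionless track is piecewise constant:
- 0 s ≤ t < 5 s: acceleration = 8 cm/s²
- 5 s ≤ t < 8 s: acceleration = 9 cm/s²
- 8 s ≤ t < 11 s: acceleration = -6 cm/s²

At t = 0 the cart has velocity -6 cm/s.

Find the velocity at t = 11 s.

43 cm/s

Δv equals the area under the a-t graph; then v = v₀ + Δv.
0–5 s: 8 × 5 = 40 cm/s
5–8 s: 9 × 3 = 27 cm/s
8–11 s: -6 × 3 = -18 cm/s
Δv = 49 cm/s, so v(11) = -6 + (49) = 43 cm/s.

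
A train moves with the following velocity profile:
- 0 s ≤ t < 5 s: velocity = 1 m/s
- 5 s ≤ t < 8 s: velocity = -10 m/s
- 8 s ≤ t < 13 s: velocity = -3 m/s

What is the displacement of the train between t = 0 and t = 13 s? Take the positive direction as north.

Net displacement equals the area under the velocity-time graph (areas below the axis count negative).
0–5 s: 1 × 5 = 5 m
5–8 s: -10 × 3 = -30 m
8–13 s: -3 × 5 = -15 m
Net displacement = -40 m

-40 m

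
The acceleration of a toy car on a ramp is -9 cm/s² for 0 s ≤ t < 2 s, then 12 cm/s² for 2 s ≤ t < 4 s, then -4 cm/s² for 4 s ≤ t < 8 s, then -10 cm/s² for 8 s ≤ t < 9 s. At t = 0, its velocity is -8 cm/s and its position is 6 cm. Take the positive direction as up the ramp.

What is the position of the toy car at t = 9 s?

On each constant-a segment, Δv = aΔt and Δx = v₀Δt + ½aΔt²; chain segment to segment.
0–2 s: v starts -8 cm/s; Δx = -8·2 + ½·-9·2² = -34 cm; v ends -26 cm/s.
2–4 s: v starts -26 cm/s; Δx = -26·2 + ½·12·2² = -28 cm; v ends -2 cm/s.
4–8 s: v starts -2 cm/s; Δx = -2·4 + ½·-4·4² = -40 cm; v ends -18 cm/s.
8–9 s: v starts -18 cm/s; Δx = -18·1 + ½·-10·1² = -23 cm; v ends -28 cm/s.
x(9) = 6 + Σ Δx = -119 cm.

-119 cm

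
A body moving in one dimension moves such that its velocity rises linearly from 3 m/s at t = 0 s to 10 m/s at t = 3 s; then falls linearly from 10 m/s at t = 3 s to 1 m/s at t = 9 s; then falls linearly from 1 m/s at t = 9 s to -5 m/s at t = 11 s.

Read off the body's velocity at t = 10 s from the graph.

On 9–11 s the graph is linear from 1 to -5 m/s: v(10) = 1 + (-5 − 1)·(10 − 9)/(11 − 9) = -2 m/s.

-2 m/s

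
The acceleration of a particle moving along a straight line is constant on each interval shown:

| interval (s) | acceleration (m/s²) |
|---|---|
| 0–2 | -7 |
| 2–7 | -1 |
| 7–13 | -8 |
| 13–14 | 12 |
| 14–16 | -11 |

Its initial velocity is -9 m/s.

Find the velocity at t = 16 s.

-86 m/s

Δv equals the area under the a-t graph; then v = v₀ + Δv.
0–2 s: -7 × 2 = -14 m/s
2–7 s: -1 × 5 = -5 m/s
7–13 s: -8 × 6 = -48 m/s
13–14 s: 12 × 1 = 12 m/s
14–16 s: -11 × 2 = -22 m/s
Δv = -77 m/s, so v(16) = -9 + (-77) = -86 m/s.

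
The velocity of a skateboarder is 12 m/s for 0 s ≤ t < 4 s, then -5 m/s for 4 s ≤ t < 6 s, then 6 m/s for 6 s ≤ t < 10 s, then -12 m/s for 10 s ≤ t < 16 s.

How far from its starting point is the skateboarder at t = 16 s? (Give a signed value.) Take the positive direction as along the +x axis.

-10 m

Displacement is the signed area under the v-t curve.
0–4 s: 12 × 4 = 48 m
4–6 s: -5 × 2 = -10 m
6–10 s: 6 × 4 = 24 m
10–16 s: -12 × 6 = -72 m
Net displacement = -10 m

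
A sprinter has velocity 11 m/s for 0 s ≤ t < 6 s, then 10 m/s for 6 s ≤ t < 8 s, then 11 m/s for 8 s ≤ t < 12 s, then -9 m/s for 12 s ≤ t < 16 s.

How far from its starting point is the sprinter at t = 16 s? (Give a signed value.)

Displacement is the signed area under the v-t curve.
0–6 s: 11 × 6 = 66 m
6–8 s: 10 × 2 = 20 m
8–12 s: 11 × 4 = 44 m
12–16 s: -9 × 4 = -36 m
Net displacement = 94 m

94 m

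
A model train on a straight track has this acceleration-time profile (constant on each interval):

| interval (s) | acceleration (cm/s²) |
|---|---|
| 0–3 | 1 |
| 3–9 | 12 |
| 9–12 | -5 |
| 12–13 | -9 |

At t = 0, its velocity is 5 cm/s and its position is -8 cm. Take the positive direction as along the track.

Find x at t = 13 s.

553.5 cm

On each constant-a segment, Δv = aΔt and Δx = v₀Δt + ½aΔt²; chain segment to segment.
0–3 s: v starts 5 cm/s; Δx = 5·3 + ½·1·3² = 19.5 cm; v ends 8 cm/s.
3–9 s: v starts 8 cm/s; Δx = 8·6 + ½·12·6² = 264 cm; v ends 80 cm/s.
9–12 s: v starts 80 cm/s; Δx = 80·3 + ½·-5·3² = 217.5 cm; v ends 65 cm/s.
12–13 s: v starts 65 cm/s; Δx = 65·1 + ½·-9·1² = 60.5 cm; v ends 56 cm/s.
x(13) = -8 + Σ Δx = 553.5 cm.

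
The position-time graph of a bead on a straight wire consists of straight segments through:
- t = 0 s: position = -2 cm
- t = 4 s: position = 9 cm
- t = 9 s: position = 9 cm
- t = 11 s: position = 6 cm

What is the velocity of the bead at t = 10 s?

Velocity is the slope of the x-t graph on 9–11 s: (6 − 9)/(11 − 9) = -1.5 cm/s.

-1.5 cm/s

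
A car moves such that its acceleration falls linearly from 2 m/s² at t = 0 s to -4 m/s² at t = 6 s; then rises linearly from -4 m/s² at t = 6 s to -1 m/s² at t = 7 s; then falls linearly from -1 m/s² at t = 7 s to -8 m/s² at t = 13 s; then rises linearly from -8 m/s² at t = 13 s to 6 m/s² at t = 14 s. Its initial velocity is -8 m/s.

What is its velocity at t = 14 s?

Δv equals the area under the a-t graph; then v = v₀ + Δv.
0–6 s: ½(2 + -4)(6) = -6 m/s
6–7 s: ½(-4 + -1)(1) = -2.5 m/s
7–13 s: ½(-1 + -8)(6) = -27 m/s
13–14 s: ½(-8 + 6)(1) = -1 m/s
Δv = -36.5 m/s, so v(14) = -8 + (-36.5) = -44.5 m/s.

-44.5 m/s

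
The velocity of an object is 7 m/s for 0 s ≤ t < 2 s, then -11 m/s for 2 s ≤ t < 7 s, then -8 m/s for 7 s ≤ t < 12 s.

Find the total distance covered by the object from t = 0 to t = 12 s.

Distance (not displacement) is the total path length: add the absolute areas under v-t.
0–2 s: |7| × 2 = 14 m
2–7 s: |-11| × 5 = 55 m
7–12 s: |-8| × 5 = 40 m
Total distance = 109 m

109 m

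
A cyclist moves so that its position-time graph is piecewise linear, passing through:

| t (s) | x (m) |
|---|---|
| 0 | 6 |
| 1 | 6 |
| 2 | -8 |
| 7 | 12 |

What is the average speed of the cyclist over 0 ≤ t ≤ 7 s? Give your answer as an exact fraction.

Average speed = (total path length)/(elapsed time); on a piecewise-linear x-t graph the path length is Σ|Δx|.
0–1 s: |Δx| = |6 − 6| = 0 m
1–2 s: |Δx| = |-8 − 6| = 14 m
2–7 s: |Δx| = |12 − -8| = 20 m
Total path = 34 m; average speed = 34/7 = 34/7 m/s.

34/7 m/s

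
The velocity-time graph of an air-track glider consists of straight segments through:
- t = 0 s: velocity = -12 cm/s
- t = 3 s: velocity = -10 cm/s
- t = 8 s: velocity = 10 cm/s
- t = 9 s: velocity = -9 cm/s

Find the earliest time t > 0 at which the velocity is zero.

t = 5.5 s

v changes sign on 3–8 s (from -10 to 10); the graph is linear there, so v = 0 at t = 3 + (10)·(8 − 3)/(10 − -10) = 5.5 s.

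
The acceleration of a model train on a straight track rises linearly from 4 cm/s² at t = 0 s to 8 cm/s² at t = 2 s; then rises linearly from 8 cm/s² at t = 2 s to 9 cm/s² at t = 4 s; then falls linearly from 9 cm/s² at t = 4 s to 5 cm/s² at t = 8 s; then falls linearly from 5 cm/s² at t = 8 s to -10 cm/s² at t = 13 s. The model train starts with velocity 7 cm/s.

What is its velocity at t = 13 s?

51.5 cm/s

Δv equals the area under the a-t graph; then v = v₀ + Δv.
0–2 s: ½(4 + 8)(2) = 12 cm/s
2–4 s: ½(8 + 9)(2) = 17 cm/s
4–8 s: ½(9 + 5)(4) = 28 cm/s
8–13 s: ½(5 + -10)(5) = -12.5 cm/s
Δv = 44.5 cm/s, so v(13) = 7 + (44.5) = 51.5 cm/s.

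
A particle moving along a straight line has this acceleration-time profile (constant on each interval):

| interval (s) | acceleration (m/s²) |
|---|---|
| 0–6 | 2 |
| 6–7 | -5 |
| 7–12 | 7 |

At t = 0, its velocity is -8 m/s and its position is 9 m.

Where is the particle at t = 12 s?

81 m

On each constant-a segment, Δv = aΔt and Δx = v₀Δt + ½aΔt²; chain segment to segment.
0–6 s: v starts -8 m/s; Δx = -8·6 + ½·2·6² = -12 m; v ends 4 m/s.
6–7 s: v starts 4 m/s; Δx = 4·1 + ½·-5·1² = 1.5 m; v ends -1 m/s.
7–12 s: v starts -1 m/s; Δx = -1·5 + ½·7·5² = 82.5 m; v ends 34 m/s.
x(12) = 9 + Σ Δx = 81 m.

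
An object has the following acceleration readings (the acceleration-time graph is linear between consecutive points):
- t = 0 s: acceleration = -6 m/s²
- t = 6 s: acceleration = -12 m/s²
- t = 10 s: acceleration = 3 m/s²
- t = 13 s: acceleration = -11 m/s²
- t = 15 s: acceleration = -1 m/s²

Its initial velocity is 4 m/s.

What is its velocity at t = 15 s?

-92 m/s

Δv equals the area under the a-t graph; then v = v₀ + Δv.
0–6 s: ½(-6 + -12)(6) = -54 m/s
6–10 s: ½(-12 + 3)(4) = -18 m/s
10–13 s: ½(3 + -11)(3) = -12 m/s
13–15 s: ½(-11 + -1)(2) = -12 m/s
Δv = -96 m/s, so v(15) = 4 + (-96) = -92 m/s.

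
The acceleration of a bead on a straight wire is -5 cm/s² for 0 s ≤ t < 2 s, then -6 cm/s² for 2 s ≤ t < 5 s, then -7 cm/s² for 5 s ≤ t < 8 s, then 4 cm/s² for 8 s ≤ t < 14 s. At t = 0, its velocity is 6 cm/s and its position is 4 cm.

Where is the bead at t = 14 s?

-316.5 cm

On each constant-a segment, Δv = aΔt and Δx = v₀Δt + ½aΔt²; chain segment to segment.
0–2 s: v starts 6 cm/s; Δx = 6·2 + ½·-5·2² = 2 cm; v ends -4 cm/s.
2–5 s: v starts -4 cm/s; Δx = -4·3 + ½·-6·3² = -39 cm; v ends -22 cm/s.
5–8 s: v starts -22 cm/s; Δx = -22·3 + ½·-7·3² = -97.5 cm; v ends -43 cm/s.
8–14 s: v starts -43 cm/s; Δx = -43·6 + ½·4·6² = -186 cm; v ends -19 cm/s.
x(14) = 4 + Σ Δx = -316.5 cm.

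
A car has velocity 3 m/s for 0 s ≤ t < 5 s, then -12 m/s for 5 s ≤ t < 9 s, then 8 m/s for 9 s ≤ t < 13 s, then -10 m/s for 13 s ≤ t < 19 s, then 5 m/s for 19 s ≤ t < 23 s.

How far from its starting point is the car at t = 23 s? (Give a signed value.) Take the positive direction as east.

Net displacement equals the area under the velocity-time graph (areas below the axis count negative).
0–5 s: 3 × 5 = 15 m
5–9 s: -12 × 4 = -48 m
9–13 s: 8 × 4 = 32 m
13–19 s: -10 × 6 = -60 m
19–23 s: 5 × 4 = 20 m
Net displacement = -41 m

-41 m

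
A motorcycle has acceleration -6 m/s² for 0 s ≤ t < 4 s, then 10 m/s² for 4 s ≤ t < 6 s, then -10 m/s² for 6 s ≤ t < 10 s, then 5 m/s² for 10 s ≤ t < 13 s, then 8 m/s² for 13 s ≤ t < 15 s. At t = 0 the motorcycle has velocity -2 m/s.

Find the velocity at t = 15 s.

-15 m/s

Δv equals the area under the a-t graph; then v = v₀ + Δv.
0–4 s: -6 × 4 = -24 m/s
4–6 s: 10 × 2 = 20 m/s
6–10 s: -10 × 4 = -40 m/s
10–13 s: 5 × 3 = 15 m/s
13–15 s: 8 × 2 = 16 m/s
Δv = -13 m/s, so v(15) = -2 + (-13) = -15 m/s.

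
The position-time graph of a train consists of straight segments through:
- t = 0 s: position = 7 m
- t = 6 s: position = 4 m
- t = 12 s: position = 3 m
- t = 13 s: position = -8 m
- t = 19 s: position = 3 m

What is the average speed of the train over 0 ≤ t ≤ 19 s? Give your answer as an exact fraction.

26/19 m/s

Average speed = (total path length)/(elapsed time); on a piecewise-linear x-t graph the path length is Σ|Δx|.
0–6 s: |Δx| = |4 − 7| = 3 m
6–12 s: |Δx| = |3 − 4| = 1 m
12–13 s: |Δx| = |-8 − 3| = 11 m
13–19 s: |Δx| = |3 − -8| = 11 m
Total path = 26 m; average speed = 26/19 = 26/19 m/s.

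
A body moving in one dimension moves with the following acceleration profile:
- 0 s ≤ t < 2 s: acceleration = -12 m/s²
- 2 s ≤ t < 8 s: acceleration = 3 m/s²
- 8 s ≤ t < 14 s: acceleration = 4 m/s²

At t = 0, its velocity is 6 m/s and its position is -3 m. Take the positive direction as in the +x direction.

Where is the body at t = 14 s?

3 m

On each constant-a segment, Δv = aΔt and Δx = v₀Δt + ½aΔt²; chain segment to segment.
0–2 s: v starts 6 m/s; Δx = 6·2 + ½·-12·2² = -12 m; v ends -18 m/s.
2–8 s: v starts -18 m/s; Δx = -18·6 + ½·3·6² = -54 m; v ends 0 m/s.
8–14 s: v starts 0 m/s; Δx = 0·6 + ½·4·6² = 72 m; v ends 24 m/s.
x(14) = -3 + Σ Δx = 3 m.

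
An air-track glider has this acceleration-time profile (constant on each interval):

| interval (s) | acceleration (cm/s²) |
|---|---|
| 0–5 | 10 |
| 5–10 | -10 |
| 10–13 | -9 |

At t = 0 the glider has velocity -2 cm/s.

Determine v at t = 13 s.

Δv equals the area under the a-t graph; then v = v₀ + Δv.
0–5 s: 10 × 5 = 50 cm/s
5–10 s: -10 × 5 = -50 cm/s
10–13 s: -9 × 3 = -27 cm/s
Δv = -27 cm/s, so v(13) = -2 + (-27) = -29 cm/s.

-29 cm/s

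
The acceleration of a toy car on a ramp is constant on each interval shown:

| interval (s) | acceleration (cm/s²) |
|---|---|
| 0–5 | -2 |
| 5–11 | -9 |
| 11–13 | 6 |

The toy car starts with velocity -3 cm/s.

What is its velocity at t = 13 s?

-55 cm/s

Δv equals the area under the a-t graph; then v = v₀ + Δv.
0–5 s: -2 × 5 = -10 cm/s
5–11 s: -9 × 6 = -54 cm/s
11–13 s: 6 × 2 = 12 cm/s
Δv = -52 cm/s, so v(13) = -3 + (-52) = -55 cm/s.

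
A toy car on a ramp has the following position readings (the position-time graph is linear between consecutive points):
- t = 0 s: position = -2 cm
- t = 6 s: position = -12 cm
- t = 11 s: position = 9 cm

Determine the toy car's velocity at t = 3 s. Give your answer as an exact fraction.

-5/3 cm/s

Velocity is the slope of the x-t graph on 0–6 s: (-12 − -2)/(6 − 0) = -5/3 cm/s.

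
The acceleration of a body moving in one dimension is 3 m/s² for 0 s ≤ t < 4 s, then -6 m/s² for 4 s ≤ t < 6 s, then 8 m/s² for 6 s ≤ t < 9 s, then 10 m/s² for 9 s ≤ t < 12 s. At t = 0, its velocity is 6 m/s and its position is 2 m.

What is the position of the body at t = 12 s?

263 m

On each constant-a segment, Δv = aΔt and Δx = v₀Δt + ½aΔt²; chain segment to segment.
0–4 s: v starts 6 m/s; Δx = 6·4 + ½·3·4² = 48 m; v ends 18 m/s.
4–6 s: v starts 18 m/s; Δx = 18·2 + ½·-6·2² = 24 m; v ends 6 m/s.
6–9 s: v starts 6 m/s; Δx = 6·3 + ½·8·3² = 54 m; v ends 30 m/s.
9–12 s: v starts 30 m/s; Δx = 30·3 + ½·10·3² = 135 m; v ends 60 m/s.
x(12) = 2 + Σ Δx = 263 m.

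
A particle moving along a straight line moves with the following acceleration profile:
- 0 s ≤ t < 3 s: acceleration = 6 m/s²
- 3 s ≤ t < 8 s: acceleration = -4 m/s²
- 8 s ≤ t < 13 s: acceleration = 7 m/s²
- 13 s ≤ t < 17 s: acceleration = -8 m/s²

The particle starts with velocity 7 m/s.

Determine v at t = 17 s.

Δv equals the area under the a-t graph; then v = v₀ + Δv.
0–3 s: 6 × 3 = 18 m/s
3–8 s: -4 × 5 = -20 m/s
8–13 s: 7 × 5 = 35 m/s
13–17 s: -8 × 4 = -32 m/s
Δv = 1 m/s, so v(17) = 7 + (1) = 8 m/s.

8 m/s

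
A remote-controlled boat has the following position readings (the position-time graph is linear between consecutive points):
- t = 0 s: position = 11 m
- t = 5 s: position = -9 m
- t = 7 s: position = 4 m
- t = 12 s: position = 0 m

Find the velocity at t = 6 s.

6.5 m/s

Velocity is the slope of the x-t graph on 5–7 s: (4 − -9)/(7 − 5) = 6.5 m/s.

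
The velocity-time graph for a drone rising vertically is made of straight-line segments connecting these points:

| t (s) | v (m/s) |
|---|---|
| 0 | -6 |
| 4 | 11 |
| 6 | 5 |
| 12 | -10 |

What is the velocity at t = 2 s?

On 0–4 s the graph is linear from -6 to 11 m/s: v(2) = -6 + (11 − -6)·(2 − 0)/(4 − 0) = 2.5 m/s.

2.5 m/s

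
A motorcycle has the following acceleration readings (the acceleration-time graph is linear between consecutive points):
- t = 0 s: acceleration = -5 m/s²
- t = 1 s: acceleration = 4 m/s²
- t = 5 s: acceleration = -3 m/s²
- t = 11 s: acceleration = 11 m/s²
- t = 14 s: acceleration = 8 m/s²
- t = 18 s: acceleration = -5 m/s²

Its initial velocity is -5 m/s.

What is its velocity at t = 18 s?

Δv equals the area under the a-t graph; then v = v₀ + Δv.
0–1 s: ½(-5 + 4)(1) = -0.5 m/s
1–5 s: ½(4 + -3)(4) = 2 m/s
5–11 s: ½(-3 + 11)(6) = 24 m/s
11–14 s: ½(11 + 8)(3) = 28.5 m/s
14–18 s: ½(8 + -5)(4) = 6 m/s
Δv = 60 m/s, so v(18) = -5 + (60) = 55 m/s.

55 m/s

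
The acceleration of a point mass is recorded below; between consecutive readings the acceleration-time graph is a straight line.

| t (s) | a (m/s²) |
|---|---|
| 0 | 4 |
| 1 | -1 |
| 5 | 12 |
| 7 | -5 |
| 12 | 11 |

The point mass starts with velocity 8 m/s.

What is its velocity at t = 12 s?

Δv equals the area under the a-t graph; then v = v₀ + Δv.
0–1 s: ½(4 + -1)(1) = 1.5 m/s
1–5 s: ½(-1 + 12)(4) = 22 m/s
5–7 s: ½(12 + -5)(2) = 7 m/s
7–12 s: ½(-5 + 11)(5) = 15 m/s
Δv = 45.5 m/s, so v(12) = 8 + (45.5) = 53.5 m/s.

53.5 m/s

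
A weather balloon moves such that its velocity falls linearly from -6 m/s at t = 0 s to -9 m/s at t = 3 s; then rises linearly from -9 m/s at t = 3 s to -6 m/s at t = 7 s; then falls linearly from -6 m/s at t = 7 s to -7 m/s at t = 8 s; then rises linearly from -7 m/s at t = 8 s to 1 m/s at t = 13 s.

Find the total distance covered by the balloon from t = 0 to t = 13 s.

Distance (not displacement) is the total path length: add the absolute areas under v-t.
0–3 s: |½(-6 + -9)(3)| = 22.5 m
3–7 s: |½(-9 + -6)(4)| = 30 m
7–8 s: |½(-6 + -7)(1)| = 6.5 m
8–13 s: v = 0 at t = 12.375 s; triangle areas 15.3125 + 0.3125 = 15.625 m
Total distance = 74.625 m

74.625 m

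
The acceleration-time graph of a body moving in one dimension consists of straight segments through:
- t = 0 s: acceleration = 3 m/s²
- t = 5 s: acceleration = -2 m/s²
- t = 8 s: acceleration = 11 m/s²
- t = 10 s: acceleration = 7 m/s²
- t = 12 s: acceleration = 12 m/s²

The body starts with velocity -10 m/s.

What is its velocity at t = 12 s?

43 m/s

Δv equals the area under the a-t graph; then v = v₀ + Δv.
0–5 s: ½(3 + -2)(5) = 2.5 m/s
5–8 s: ½(-2 + 11)(3) = 13.5 m/s
8–10 s: ½(11 + 7)(2) = 18 m/s
10–12 s: ½(7 + 12)(2) = 19 m/s
Δv = 53 m/s, so v(12) = -10 + (53) = 43 m/s.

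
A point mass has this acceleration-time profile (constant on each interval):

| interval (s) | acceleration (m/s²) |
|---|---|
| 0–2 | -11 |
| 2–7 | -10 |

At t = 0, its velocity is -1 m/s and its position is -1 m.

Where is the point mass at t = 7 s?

On each constant-a segment, Δv = aΔt and Δx = v₀Δt + ½aΔt²; chain segment to segment.
0–2 s: v starts -1 m/s; Δx = -1·2 + ½·-11·2² = -24 m; v ends -23 m/s.
2–7 s: v starts -23 m/s; Δx = -23·5 + ½·-10·5² = -240 m; v ends -73 m/s.
x(7) = -1 + Σ Δx = -265 m.

-265 m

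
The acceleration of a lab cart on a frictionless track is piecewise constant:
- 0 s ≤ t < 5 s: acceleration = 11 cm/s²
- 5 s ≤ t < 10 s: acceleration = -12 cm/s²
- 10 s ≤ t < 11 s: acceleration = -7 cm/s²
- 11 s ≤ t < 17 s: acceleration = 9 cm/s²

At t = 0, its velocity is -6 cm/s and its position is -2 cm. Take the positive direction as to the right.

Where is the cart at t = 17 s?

240 cm

On each constant-a segment, Δv = aΔt and Δx = v₀Δt + ½aΔt²; chain segment to segment.
0–5 s: v starts -6 cm/s; Δx = -6·5 + ½·11·5² = 107.5 cm; v ends 49 cm/s.
5–10 s: v starts 49 cm/s; Δx = 49·5 + ½·-12·5² = 95 cm; v ends -11 cm/s.
10–11 s: v starts -11 cm/s; Δx = -11·1 + ½·-7·1² = -14.5 cm; v ends -18 cm/s.
11–17 s: v starts -18 cm/s; Δx = -18·6 + ½·9·6² = 54 cm; v ends 36 cm/s.
x(17) = -2 + Σ Δx = 240 cm.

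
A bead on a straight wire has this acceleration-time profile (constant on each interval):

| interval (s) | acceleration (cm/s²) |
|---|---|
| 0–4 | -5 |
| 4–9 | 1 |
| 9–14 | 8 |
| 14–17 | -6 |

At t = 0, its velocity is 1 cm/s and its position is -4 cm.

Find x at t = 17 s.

-41.5 cm

On each constant-a segment, Δv = aΔt and Δx = v₀Δt + ½aΔt²; chain segment to segment.
0–4 s: v starts 1 cm/s; Δx = 1·4 + ½·-5·4² = -36 cm; v ends -19 cm/s.
4–9 s: v starts -19 cm/s; Δx = -19·5 + ½·1·5² = -82.5 cm; v ends -14 cm/s.
9–14 s: v starts -14 cm/s; Δx = -14·5 + ½·8·5² = 30 cm; v ends 26 cm/s.
14–17 s: v starts 26 cm/s; Δx = 26·3 + ½·-6·3² = 51 cm; v ends 8 cm/s.
x(17) = -4 + Σ Δx = -41.5 cm.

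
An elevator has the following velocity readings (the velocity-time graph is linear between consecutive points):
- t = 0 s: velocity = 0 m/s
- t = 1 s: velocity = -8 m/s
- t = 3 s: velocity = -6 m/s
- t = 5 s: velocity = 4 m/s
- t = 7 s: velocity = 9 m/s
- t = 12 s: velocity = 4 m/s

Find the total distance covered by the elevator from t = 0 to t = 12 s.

68.7 m

Distance (not displacement) is the total path length: add the absolute areas under v-t.
0–1 s: |½(0 + -8)(1)| = 4 m
1–3 s: |½(-8 + -6)(2)| = 14 m
3–5 s: v = 0 at t = 4.2 s; triangle areas 3.6 + 1.6 = 5.2 m
5–7 s: |½(4 + 9)(2)| = 13 m
7–12 s: |½(9 + 4)(5)| = 32.5 m
Total distance = 68.7 m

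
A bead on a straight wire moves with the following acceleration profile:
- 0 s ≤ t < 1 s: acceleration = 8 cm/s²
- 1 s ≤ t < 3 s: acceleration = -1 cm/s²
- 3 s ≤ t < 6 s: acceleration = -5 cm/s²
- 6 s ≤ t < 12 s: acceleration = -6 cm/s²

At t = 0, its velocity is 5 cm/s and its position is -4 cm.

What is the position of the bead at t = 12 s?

On each constant-a segment, Δv = aΔt and Δx = v₀Δt + ½aΔt²; chain segment to segment.
0–1 s: v starts 5 cm/s; Δx = 5·1 + ½·8·1² = 9 cm; v ends 13 cm/s.
1–3 s: v starts 13 cm/s; Δx = 13·2 + ½·-1·2² = 24 cm; v ends 11 cm/s.
3–6 s: v starts 11 cm/s; Δx = 11·3 + ½·-5·3² = 10.5 cm; v ends -4 cm/s.
6–12 s: v starts -4 cm/s; Δx = -4·6 + ½·-6·6² = -132 cm; v ends -40 cm/s.
x(12) = -4 + Σ Δx = -92.5 cm.

-92.5 cm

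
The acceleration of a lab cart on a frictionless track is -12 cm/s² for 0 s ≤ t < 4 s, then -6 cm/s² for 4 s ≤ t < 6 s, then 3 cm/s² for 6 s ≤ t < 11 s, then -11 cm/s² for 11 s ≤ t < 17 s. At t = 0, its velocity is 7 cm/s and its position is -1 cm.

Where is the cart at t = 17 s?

-816.5 cm

On each constant-a segment, Δv = aΔt and Δx = v₀Δt + ½aΔt²; chain segment to segment.
0–4 s: v starts 7 cm/s; Δx = 7·4 + ½·-12·4² = -68 cm; v ends -41 cm/s.
4–6 s: v starts -41 cm/s; Δx = -41·2 + ½·-6·2² = -94 cm; v ends -53 cm/s.
6–11 s: v starts -53 cm/s; Δx = -53·5 + ½·3·5² = -227.5 cm; v ends -38 cm/s.
11–17 s: v starts -38 cm/s; Δx = -38·6 + ½·-11·6² = -426 cm; v ends -104 cm/s.
x(17) = -1 + Σ Δx = -816.5 cm.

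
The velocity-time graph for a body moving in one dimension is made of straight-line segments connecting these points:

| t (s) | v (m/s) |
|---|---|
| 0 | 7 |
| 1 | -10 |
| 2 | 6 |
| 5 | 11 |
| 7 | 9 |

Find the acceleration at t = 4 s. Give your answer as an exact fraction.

Acceleration is the slope of the v-t graph on 2–5 s: (11 − 6)/(5 − 2) = 5/3 m/s².

5/3 m/s²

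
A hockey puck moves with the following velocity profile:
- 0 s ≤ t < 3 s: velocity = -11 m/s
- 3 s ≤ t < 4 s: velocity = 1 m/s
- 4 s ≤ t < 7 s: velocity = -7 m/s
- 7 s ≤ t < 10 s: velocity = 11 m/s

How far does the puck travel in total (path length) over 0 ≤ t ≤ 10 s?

Total distance travelled is ∫|v| dt — sum the magnitudes of each area piece.
0–3 s: |-11| × 3 = 33 m
3–4 s: |1| × 1 = 1 m
4–7 s: |-7| × 3 = 21 m
7–10 s: |11| × 3 = 33 m
Total distance = 88 m

88 m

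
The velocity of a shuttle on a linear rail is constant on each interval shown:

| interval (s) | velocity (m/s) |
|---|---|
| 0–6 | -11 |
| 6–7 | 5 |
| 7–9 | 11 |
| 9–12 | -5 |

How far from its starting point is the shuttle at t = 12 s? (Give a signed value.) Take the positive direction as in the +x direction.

Net displacement equals the area under the velocity-time graph (areas below the axis count negative).
0–6 s: -11 × 6 = -66 m
6–7 s: 5 × 1 = 5 m
7–9 s: 11 × 2 = 22 m
9–12 s: -5 × 3 = -15 m
Net displacement = -54 m

-54 m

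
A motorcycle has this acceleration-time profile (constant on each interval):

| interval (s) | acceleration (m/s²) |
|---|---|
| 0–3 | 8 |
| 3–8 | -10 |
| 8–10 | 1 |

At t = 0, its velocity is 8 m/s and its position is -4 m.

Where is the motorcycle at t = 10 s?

On each constant-a segment, Δv = aΔt and Δx = v₀Δt + ½aΔt²; chain segment to segment.
0–3 s: v starts 8 m/s; Δx = 8·3 + ½·8·3² = 60 m; v ends 32 m/s.
3–8 s: v starts 32 m/s; Δx = 32·5 + ½·-10·5² = 35 m; v ends -18 m/s.
8–10 s: v starts -18 m/s; Δx = -18·2 + ½·1·2² = -34 m; v ends -16 m/s.
x(10) = -4 + Σ Δx = 57 m.

57 m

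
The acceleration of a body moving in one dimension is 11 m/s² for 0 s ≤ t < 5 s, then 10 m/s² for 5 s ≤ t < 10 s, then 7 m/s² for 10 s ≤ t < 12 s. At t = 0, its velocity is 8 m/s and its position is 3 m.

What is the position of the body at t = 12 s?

On each constant-a segment, Δv = aΔt and Δx = v₀Δt + ½aΔt²; chain segment to segment.
0–5 s: v starts 8 m/s; Δx = 8·5 + ½·11·5² = 177.5 m; v ends 63 m/s.
5–10 s: v starts 63 m/s; Δx = 63·5 + ½·10·5² = 440 m; v ends 113 m/s.
10–12 s: v starts 113 m/s; Δx = 113·2 + ½·7·2² = 240 m; v ends 127 m/s.
x(12) = 3 + Σ Δx = 860.5 m.

860.5 m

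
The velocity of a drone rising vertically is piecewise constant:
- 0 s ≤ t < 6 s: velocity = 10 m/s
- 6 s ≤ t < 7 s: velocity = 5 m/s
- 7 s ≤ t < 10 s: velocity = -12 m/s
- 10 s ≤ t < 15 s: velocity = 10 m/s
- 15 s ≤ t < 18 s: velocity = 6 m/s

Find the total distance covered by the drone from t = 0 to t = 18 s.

Distance (not displacement) is the total path length: add the absolute areas under v-t.
0–6 s: |10| × 6 = 60 m
6–7 s: |5| × 1 = 5 m
7–10 s: |-12| × 3 = 36 m
10–15 s: |10| × 5 = 50 m
15–18 s: |6| × 3 = 18 m
Total distance = 169 m

169 m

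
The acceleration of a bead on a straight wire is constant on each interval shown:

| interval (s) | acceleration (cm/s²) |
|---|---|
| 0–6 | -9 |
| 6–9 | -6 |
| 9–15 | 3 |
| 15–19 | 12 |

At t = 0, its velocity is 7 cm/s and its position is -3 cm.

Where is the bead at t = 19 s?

-719 cm

On each constant-a segment, Δv = aΔt and Δx = v₀Δt + ½aΔt²; chain segment to segment.
0–6 s: v starts 7 cm/s; Δx = 7·6 + ½·-9·6² = -120 cm; v ends -47 cm/s.
6–9 s: v starts -47 cm/s; Δx = -47·3 + ½·-6·3² = -168 cm; v ends -65 cm/s.
9–15 s: v starts -65 cm/s; Δx = -65·6 + ½·3·6² = -336 cm; v ends -47 cm/s.
15–19 s: v starts -47 cm/s; Δx = -47·4 + ½·12·4² = -92 cm; v ends 1 cm/s.
x(19) = -3 + Σ Δx = -719 cm.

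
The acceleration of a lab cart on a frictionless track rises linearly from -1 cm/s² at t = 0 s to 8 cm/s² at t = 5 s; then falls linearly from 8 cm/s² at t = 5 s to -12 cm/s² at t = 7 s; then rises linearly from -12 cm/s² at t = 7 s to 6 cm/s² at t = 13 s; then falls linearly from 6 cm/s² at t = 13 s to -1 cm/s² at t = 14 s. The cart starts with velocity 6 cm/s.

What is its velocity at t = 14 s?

4 cm/s

Δv equals the area under the a-t graph; then v = v₀ + Δv.
0–5 s: ½(-1 + 8)(5) = 17.5 cm/s
5–7 s: ½(8 + -12)(2) = -4 cm/s
7–13 s: ½(-12 + 6)(6) = -18 cm/s
13–14 s: ½(6 + -1)(1) = 2.5 cm/s
Δv = -2 cm/s, so v(14) = 6 + (-2) = 4 cm/s.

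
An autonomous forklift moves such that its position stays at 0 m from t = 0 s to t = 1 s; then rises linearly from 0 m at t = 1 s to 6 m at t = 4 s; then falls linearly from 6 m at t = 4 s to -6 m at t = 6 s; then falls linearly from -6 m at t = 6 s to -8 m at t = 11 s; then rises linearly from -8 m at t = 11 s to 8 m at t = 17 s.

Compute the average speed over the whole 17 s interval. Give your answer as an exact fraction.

Average speed = (total path length)/(elapsed time); on a piecewise-linear x-t graph the path length is Σ|Δx|.
0–1 s: |Δx| = |0 − 0| = 0 m
1–4 s: |Δx| = |6 − 0| = 6 m
4–6 s: |Δx| = |-6 − 6| = 12 m
6–11 s: |Δx| = |-8 − -6| = 2 m
11–17 s: |Δx| = |8 − -8| = 16 m
Total path = 36 m; average speed = 36/17 = 36/17 m/s.

36/17 m/s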